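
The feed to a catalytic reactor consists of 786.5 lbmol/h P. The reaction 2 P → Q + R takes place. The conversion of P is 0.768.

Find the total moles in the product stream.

786 lbmol/h

P reacted = 0.768 × 786.5 = 604 lbmol/h; ν_P = −2, so ξ = 604/2 = 302 lbmol/h.
Outlet amounts (n = n₀ + ν ξ):
  P: 786.5 − 2(302) = 182.5
  Q: 0 + 1(302) = 302
  R: 0 + 1(302) = 302
Total out = 182.5 + 302 + 302 = 786.5 lbmol/h.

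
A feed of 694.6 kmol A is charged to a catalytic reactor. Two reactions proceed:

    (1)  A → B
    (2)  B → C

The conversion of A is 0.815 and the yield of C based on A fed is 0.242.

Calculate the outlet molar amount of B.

Conversion of A: A consumed = 1ξ₁ = 0.815 × 694.6 → ξ₁ = 566.1 kmol.
Yield of C: 1ξ₂ / 694.6 = 0.242 → ξ₂ = 168.1 kmol.
Outlet amounts (n = n₀ + Σ ν·ξ):
  A: 694.6 − 1(566.1) = 128.5
  B: 0 + 1(566.1) − 1(168.1) = 398
  C: 0 + 1(168.1) = 168.1

398 kmol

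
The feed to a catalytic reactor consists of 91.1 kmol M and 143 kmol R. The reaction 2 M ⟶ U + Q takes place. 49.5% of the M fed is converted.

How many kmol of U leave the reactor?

M reacted = 0.495 × 91.1 = 45.09 kmol; ν_M = −2, so ξ = 45.09/2 = 22.55 kmol.
Outlet amounts (n = n₀ + ν ξ):
  M: 91.1 − 2(22.55) = 46.01
  U: 0 + 1(22.55) = 22.55
  Q: 0 + 1(22.55) = 22.55
  R: 143 (inert)

22.5 kmol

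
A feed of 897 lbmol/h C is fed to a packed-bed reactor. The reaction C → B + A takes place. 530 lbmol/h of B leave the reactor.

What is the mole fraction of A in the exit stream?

For B: n = n₀ + 1ξ → 530 = 0 + 1ξ, giving ξ = 530 lbmol/h.
Outlet amounts (n = n₀ + ν ξ):
  C: 897 − 1(530) = 367
  B: 0 + 1(530) = 530
  A: 0 + 1(530) = 530
Total out = 1427 lbmol/h; y_A = 530 / 1427 = 0.3714.

0.371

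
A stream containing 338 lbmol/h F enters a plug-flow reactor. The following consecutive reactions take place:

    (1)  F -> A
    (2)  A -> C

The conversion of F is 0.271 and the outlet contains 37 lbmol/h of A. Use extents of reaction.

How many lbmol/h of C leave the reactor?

Conversion of F: F consumed = 1ξ₁ = 0.271 × 338 → ξ₁ = 91.6 lbmol/h.
A balance: n_A = 0 + 1ξ₁ − 1ξ₂ = 37 → ξ₂ = (1·91.6 − 37)/1 = 54.6 lbmol/h.
Outlet amounts (n = n₀ + Σ ν·ξ):
  F: 338 − 1(91.6) = 246.4
  A: 0 + 1(91.6) − 1(54.6) = 37
  C: 0 + 1(54.6) = 54.6

54.6 lbmol/h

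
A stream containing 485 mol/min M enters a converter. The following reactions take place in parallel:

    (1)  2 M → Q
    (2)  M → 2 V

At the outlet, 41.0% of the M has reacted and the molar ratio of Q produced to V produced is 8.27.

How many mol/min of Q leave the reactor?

96.5 mol/min

Conversion of M: M consumed = 0.41 × 485 = 198.8 mol/min = 2ξ₁ + 1ξ₂.
Selectivity: 1ξ₁ / (2ξ₂) = 8.27 → ξ₁ = 16.54 ξ₂.
Substitute: (2·16.54 + 1) ξ₂ = 198.8 → ξ₂ = 5.835 mol/min, ξ₁ = 96.51 mol/min.
Outlet amounts (n = n₀ + Σ ν·ξ):
  M: 485 − 2(96.51) − 1(5.835) = 286.2
  Q: 0 + 1(96.51) = 96.51
  V: 0 + 2(5.835) = 11.67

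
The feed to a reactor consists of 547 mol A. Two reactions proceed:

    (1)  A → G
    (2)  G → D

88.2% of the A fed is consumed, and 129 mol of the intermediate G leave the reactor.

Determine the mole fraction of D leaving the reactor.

Conversion of A: A consumed = 1ξ₁ = 0.882 × 547 → ξ₁ = 482.5 mol.
G balance: n_G = 0 + 1ξ₁ − 1ξ₂ = 129 → ξ₂ = (1·482.5 − 129)/1 = 353.5 mol.
Outlet amounts (n = n₀ + Σ ν·ξ):
  A: 547 − 1(482.5) = 64.55
  G: 0 + 1(482.5) − 1(353.5) = 129
  D: 0 + 1(353.5) = 353.5
Total out = 547 mol; y_D = 353.5 / 547 = 0.6462.

0.646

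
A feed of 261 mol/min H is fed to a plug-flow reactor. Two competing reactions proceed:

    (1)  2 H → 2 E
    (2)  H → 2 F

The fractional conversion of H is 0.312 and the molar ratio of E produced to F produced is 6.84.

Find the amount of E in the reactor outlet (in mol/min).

Conversion of H: H consumed = 0.312 × 261 = 81.43 mol/min = 2ξ₁ + 1ξ₂.
Selectivity: 2ξ₁ / (2ξ₂) = 6.84 → ξ₁ = 6.84 ξ₂.
Substitute: (2·6.84 + 1) ξ₂ = 81.43 → ξ₂ = 5.547 mol/min, ξ₁ = 37.94 mol/min.
Outlet amounts (n = n₀ + Σ ν·ξ):
  H: 261 − 2(37.94) − 1(5.547) = 179.6
  E: 0 + 2(37.94) = 75.88
  F: 0 + 2(5.547) = 11.09

75.9 mol/min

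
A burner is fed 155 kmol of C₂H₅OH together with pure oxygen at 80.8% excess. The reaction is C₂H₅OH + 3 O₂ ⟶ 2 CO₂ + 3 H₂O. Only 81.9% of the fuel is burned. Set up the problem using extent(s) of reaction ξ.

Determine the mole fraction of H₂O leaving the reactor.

Stoichiometric O₂ = 3 × 155 = 465 kmol; O₂ fed = 465 × 1.808 = 840.7 kmol.
Fuel reacted = 0.819 × 155 → ξ = 126.9 kmol.
Outlet (n = n₀ + ν ξ):
  C₂H₅OH: 155 − 1(126.9) = 28.06
  O₂: 840.7 − 3(126.9) = 459.9
  CO₂: 0 + 2(126.9) = 253.9
  H₂O: 0 + 3(126.9) = 380.8
Total out = 1123 kmol; y_H₂O = 380.8 / 1123 = 0.3392.

0.339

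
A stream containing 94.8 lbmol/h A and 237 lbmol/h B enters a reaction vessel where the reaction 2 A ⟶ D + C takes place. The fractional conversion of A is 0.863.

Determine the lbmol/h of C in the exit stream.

40.9 lbmol/h

A reacted = 0.863 × 94.8 = 81.81 lbmol/h; ν_A = −2, so ξ = 81.81/2 = 40.91 lbmol/h.
Outlet amounts (n = n₀ + ν ξ):
  A: 94.8 − 2(40.91) = 12.99
  D: 0 + 1(40.91) = 40.91
  C: 0 + 1(40.91) = 40.91
  B: 237 (inert)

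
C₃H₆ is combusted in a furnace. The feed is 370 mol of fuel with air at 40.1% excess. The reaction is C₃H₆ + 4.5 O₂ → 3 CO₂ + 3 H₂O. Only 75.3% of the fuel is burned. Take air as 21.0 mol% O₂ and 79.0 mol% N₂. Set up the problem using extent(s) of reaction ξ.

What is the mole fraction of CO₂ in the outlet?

Stoichiometric O₂ = 4.5 × 370 = 1665 mol; O₂ fed = 1665 × 1.401 = 2333 mol.
N₂ fed = 2333 × 79/21 = 8775 mol.
Fuel reacted = 0.753 × 370 → ξ = 278.6 mol.
Outlet (n = n₀ + ν ξ):
  C₃H₆: 370 − 1(278.6) = 91.39
  O₂: 2333 − 4.5(278.6) = 1079
  N₂: 8775 (inert)
  CO₂: 0 + 3(278.6) = 835.8
  H₂O: 0 + 3(278.6) = 835.8
Total out = 11620 mol; y_CO₂ = 835.8 / 11620 = 0.07195.

0.0719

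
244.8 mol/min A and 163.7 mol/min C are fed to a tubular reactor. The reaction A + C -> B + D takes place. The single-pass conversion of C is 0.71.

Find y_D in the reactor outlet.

0.285

C reacted = 0.71 × 163.7 = 116.2 mol/min; ν_C = −1, so ξ = 116.2/1 = 116.2 mol/min.
Outlet amounts (n = n₀ + ν ξ):
  A: 244.8 − 1(116.2) = 128.6
  C: 163.7 − 1(116.2) = 47.47
  B: 0 + 1(116.2) = 116.2
  D: 0 + 1(116.2) = 116.2
Total out = 408.5 mol/min; y_D = 116.2 / 408.5 = 0.2845.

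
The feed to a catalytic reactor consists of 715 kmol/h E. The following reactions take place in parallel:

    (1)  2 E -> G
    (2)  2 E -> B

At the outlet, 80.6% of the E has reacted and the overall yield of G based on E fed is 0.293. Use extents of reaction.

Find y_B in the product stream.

Yield of G: 1ξ₁ / 715 = 0.293 → ξ₁ = 209.5 kmol/h.
Conversion of E: 2ξ₁ + 2ξ₂ = 0.806 × 715 = 576.3 → ξ₂ = 78.65 kmol/h.
Outlet amounts (n = n₀ + Σ ν·ξ):
  E: 715 − 2(209.5) − 2(78.65) = 138.7
  G: 0 + 1(209.5) = 209.5
  B: 0 + 1(78.65) = 78.65
Total out = 426.9 kmol/h; y_B = 78.65 / 426.9 = 0.1843.

0.184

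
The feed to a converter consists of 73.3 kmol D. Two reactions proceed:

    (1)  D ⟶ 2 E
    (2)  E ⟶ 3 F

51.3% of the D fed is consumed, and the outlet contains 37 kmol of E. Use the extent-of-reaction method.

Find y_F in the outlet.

Conversion of D: D consumed = 1ξ₁ = 0.513 × 73.3 → ξ₁ = 37.6 kmol.
E balance: n_E = 0 + 2ξ₁ − 1ξ₂ = 37 → ξ₂ = (2·37.6 − 37)/1 = 38.21 kmol.
Outlet amounts (n = n₀ + Σ ν·ξ):
  D: 73.3 − 1(37.6) = 35.7
  E: 0 + 2(37.6) − 1(38.21) = 37
  F: 0 + 3(38.21) = 114.6
Total out = 187.3 kmol; y_F = 114.6 / 187.3 = 0.6119.

0.612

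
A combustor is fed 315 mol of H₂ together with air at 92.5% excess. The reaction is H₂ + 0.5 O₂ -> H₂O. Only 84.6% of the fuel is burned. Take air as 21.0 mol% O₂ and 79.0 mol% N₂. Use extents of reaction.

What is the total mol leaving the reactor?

Stoichiometric O₂ = 0.5 × 315 = 157.5 mol; O₂ fed = 157.5 × 1.925 = 303.2 mol.
N₂ fed = 303.2 × 79/21 = 1141 mol.
Fuel reacted = 0.846 × 315 → ξ = 266.5 mol.
Outlet (n = n₀ + ν ξ):
  H₂: 315 − 1(266.5) = 48.51
  O₂: 303.2 − 0.5(266.5) = 169.9
  N₂: 1141 (inert)
  H₂O: 0 + 1(266.5) = 266.5
Total out = 48.51 + 169.9 + 1141 + 266.5 = 1626 mol.

1630 mol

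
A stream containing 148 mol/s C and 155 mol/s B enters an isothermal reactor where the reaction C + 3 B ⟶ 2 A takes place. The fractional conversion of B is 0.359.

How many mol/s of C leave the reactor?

129 mol/s

B reacted = 0.359 × 155 = 55.64 mol/s; ν_B = −3, so ξ = 55.64/3 = 18.55 mol/s.
Outlet amounts (n = n₀ + ν ξ):
  C: 148 − 1(18.55) = 129.5
  B: 155 − 3(18.55) = 99.36
  A: 0 + 2(18.55) = 37.1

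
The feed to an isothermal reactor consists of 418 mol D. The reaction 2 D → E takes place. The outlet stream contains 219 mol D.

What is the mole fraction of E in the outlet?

For D: n = n₀ − 2ξ → 219 = 418 − 2ξ, giving ξ = 99.5 mol.
Outlet amounts (n = n₀ + ν ξ):
  D: 418 − 2(99.5) = 219
  E: 0 + 1(99.5) = 99.5
Total out = 318.5 mol; y_E = 99.5 / 318.5 = 0.3124.

0.312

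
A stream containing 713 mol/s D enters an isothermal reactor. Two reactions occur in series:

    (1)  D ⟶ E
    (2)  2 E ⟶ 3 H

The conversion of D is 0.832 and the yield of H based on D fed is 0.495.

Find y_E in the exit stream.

0.431

Conversion of D: D consumed = 1ξ₁ = 0.832 × 713 → ξ₁ = 593.2 mol/s.
Yield of H: 3ξ₂ / 713 = 0.495 → ξ₂ = 117.6 mol/s.
Outlet amounts (n = n₀ + Σ ν·ξ):
  D: 713 − 1(593.2) = 119.8
  E: 0 + 1(593.2) − 2(117.6) = 357.9
  H: 0 + 3(117.6) = 352.9
Total out = 830.6 mol/s; y_E = 357.9 / 830.6 = 0.4309.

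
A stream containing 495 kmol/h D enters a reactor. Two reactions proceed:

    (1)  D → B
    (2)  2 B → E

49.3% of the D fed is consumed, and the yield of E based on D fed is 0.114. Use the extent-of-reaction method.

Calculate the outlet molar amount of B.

131 kmol/h

Conversion of D: D consumed = 1ξ₁ = 0.493 × 495 → ξ₁ = 244 kmol/h.
Yield of E: 1ξ₂ / 495 = 0.114 → ξ₂ = 56.43 kmol/h.
Outlet amounts (n = n₀ + Σ ν·ξ):
  D: 495 − 1(244) = 251
  B: 0 + 1(244) − 2(56.43) = 131.2
  E: 0 + 1(56.43) = 56.43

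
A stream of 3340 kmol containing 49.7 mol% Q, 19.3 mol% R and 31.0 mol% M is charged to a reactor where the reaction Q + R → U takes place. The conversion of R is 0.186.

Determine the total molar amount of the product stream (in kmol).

3220 kmol

R reacted = 0.186 × 644.6 = 119.9 kmol; ν_R = −1, so ξ = 119.9/1 = 119.9 kmol.
Outlet amounts (n = n₀ + ν ξ):
  Q: 1660 − 1(119.9) = 1540
  R: 644.6 − 1(119.9) = 524.7
  U: 0 + 1(119.9) = 119.9
  M: 1035 (inert)
Total out = 1540 + 524.7 + 119.9 + 1035 = 3220 kmol.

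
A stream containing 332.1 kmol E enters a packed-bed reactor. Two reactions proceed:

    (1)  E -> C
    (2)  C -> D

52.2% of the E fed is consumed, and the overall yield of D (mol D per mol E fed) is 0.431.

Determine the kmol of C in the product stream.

30.2 kmol

Conversion of E: E consumed = 1ξ₁ = 0.522 × 332.1 → ξ₁ = 173.4 kmol.
Yield of D: 1ξ₂ / 332.1 = 0.431 → ξ₂ = 143.1 kmol.
Outlet amounts (n = n₀ + Σ ν·ξ):
  E: 332.1 − 1(173.4) = 158.7
  C: 0 + 1(173.4) − 1(143.1) = 30.22
  D: 0 + 1(143.1) = 143.1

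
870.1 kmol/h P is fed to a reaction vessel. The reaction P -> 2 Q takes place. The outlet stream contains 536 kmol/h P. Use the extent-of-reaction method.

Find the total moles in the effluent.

For P: n = n₀ − 1ξ → 536 = 870.1 − 1ξ, giving ξ = 334.1 kmol/h.
Outlet amounts (n = n₀ + ν ξ):
  P: 870.1 − 1(334.1) = 536
  Q: 0 + 2(334.1) = 668.2
Total out = 536 + 668.2 = 1204 kmol/h.

1200 kmol/h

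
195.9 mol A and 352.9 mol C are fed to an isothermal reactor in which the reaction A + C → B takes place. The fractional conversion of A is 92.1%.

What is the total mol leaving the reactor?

368 mol

A reacted = 0.921 × 195.9 = 180.4 mol; ν_A = −1, so ξ = 180.4/1 = 180.4 mol.
Outlet amounts (n = n₀ + ν ξ):
  A: 195.9 − 1(180.4) = 15.48
  C: 352.9 − 1(180.4) = 172.5
  B: 0 + 1(180.4) = 180.4
Total out = 15.48 + 172.5 + 180.4 = 368.4 mol.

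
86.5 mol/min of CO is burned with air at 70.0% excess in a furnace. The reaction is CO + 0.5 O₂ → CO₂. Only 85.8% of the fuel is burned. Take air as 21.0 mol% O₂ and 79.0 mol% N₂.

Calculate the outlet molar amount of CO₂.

Stoichiometric O₂ = 0.5 × 86.5 = 43.25 mol/min; O₂ fed = 43.25 × 1.700 = 73.52 mol/min.
N₂ fed = 73.52 × 79/21 = 276.6 mol/min.
Fuel reacted = 0.858 × 86.5 → ξ = 74.22 mol/min.
Outlet (n = n₀ + ν ξ):
  CO: 86.5 − 1(74.22) = 12.28
  O₂: 73.52 − 0.5(74.22) = 36.42
  N₂: 276.6 (inert)
  CO₂: 0 + 1(74.22) = 74.22

74.2 mol/min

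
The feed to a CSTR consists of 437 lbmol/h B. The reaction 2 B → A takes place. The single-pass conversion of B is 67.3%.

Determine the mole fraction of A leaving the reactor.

B reacted = 0.673 × 437 = 294.1 lbmol/h; ν_B = −2, so ξ = 294.1/2 = 147.1 lbmol/h.
Outlet amounts (n = n₀ + ν ξ):
  B: 437 − 2(147.1) = 142.9
  A: 0 + 1(147.1) = 147.1
Total out = 289.9 lbmol/h; y_A = 147.1 / 289.9 = 0.5072.

0.507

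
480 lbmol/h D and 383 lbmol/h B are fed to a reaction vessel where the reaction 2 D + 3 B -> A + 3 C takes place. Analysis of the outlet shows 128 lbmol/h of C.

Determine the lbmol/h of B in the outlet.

For C: n = n₀ + 3ξ → 128 = 0 + 3ξ, giving ξ = 42.67 lbmol/h.
Outlet amounts (n = n₀ + ν ξ):
  D: 480 − 2(42.67) = 394.7
  B: 383 − 3(42.67) = 255
  A: 0 + 1(42.67) = 42.67
  C: 0 + 3(42.67) = 128

255 lbmol/h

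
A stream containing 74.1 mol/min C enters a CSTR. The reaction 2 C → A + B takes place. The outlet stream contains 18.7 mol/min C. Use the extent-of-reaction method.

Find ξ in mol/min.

For C: n = n₀ − 2ξ → 18.7 = 74.1 − 2ξ, giving ξ = 27.7 mol/min.
Outlet amounts (n = n₀ + ν ξ):
  C: 74.1 − 2(27.7) = 18.7
  A: 0 + 1(27.7) = 27.7
  B: 0 + 1(27.7) = 27.7

ξ = 27.7 mol/min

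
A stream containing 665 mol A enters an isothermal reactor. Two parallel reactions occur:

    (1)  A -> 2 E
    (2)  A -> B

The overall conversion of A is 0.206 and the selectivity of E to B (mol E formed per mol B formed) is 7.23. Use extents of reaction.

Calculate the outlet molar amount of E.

Conversion of A: A consumed = 0.206 × 665 = 137 mol = 1ξ₁ + 1ξ₂.
Selectivity: 2ξ₁ / (1ξ₂) = 7.23 → ξ₁ = 3.615 ξ₂.
Substitute: (1·3.615 + 1) ξ₂ = 137 → ξ₂ = 29.68 mol, ξ₁ = 107.3 mol.
Outlet amounts (n = n₀ + Σ ν·ξ):
  A: 665 − 1(107.3) − 1(29.68) = 528
  E: 0 + 2(107.3) = 214.6
  B: 0 + 1(29.68) = 29.68

215 mol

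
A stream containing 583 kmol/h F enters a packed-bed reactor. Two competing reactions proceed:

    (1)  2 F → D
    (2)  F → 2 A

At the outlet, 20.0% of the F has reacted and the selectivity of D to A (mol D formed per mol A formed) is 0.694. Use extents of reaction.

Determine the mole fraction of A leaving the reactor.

Conversion of F: F consumed = 0.2 × 583 = 116.6 kmol/h = 2ξ₁ + 1ξ₂.
Selectivity: 1ξ₁ / (2ξ₂) = 0.694 → ξ₁ = 1.388 ξ₂.
Substitute: (2·1.388 + 1) ξ₂ = 116.6 → ξ₂ = 30.88 kmol/h, ξ₁ = 42.86 kmol/h.
Outlet amounts (n = n₀ + Σ ν·ξ):
  F: 583 − 2(42.86) − 1(30.88) = 466.4
  D: 0 + 1(42.86) = 42.86
  A: 0 + 2(30.88) = 61.76
Total out = 571 kmol/h; y_A = 61.76 / 571 = 0.1082.

0.108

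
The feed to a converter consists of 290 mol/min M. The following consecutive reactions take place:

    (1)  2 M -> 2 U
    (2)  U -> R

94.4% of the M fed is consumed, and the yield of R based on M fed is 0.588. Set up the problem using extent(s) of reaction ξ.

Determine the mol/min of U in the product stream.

103 mol/min

Conversion of M: M consumed = 2ξ₁ = 0.944 × 290 → ξ₁ = 136.9 mol/min.
Yield of R: 1ξ₂ / 290 = 0.588 → ξ₂ = 170.5 mol/min.
Outlet amounts (n = n₀ + Σ ν·ξ):
  M: 290 − 2(136.9) = 16.24
  U: 0 + 2(136.9) − 1(170.5) = 103.2
  R: 0 + 1(170.5) = 170.5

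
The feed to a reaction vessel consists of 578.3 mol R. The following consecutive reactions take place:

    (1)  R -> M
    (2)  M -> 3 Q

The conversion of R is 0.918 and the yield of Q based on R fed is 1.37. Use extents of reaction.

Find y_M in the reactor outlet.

0.241

Conversion of R: R consumed = 1ξ₁ = 0.918 × 578.3 → ξ₁ = 530.9 mol.
Yield of Q: 3ξ₂ / 578.3 = 1.37 → ξ₂ = 264.1 mol.
Outlet amounts (n = n₀ + Σ ν·ξ):
  R: 578.3 − 1(530.9) = 47.42
  M: 0 + 1(530.9) − 1(264.1) = 266.8
  Q: 0 + 3(264.1) = 792.3
Total out = 1106 mol; y_M = 266.8 / 1106 = 0.2411.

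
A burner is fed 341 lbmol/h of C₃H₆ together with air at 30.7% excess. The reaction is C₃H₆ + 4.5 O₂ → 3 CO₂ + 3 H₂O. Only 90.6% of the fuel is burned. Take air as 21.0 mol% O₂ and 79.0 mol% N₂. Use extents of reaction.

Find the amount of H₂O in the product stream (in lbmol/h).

Stoichiometric O₂ = 4.5 × 341 = 1534 lbmol/h; O₂ fed = 1534 × 1.307 = 2006 lbmol/h.
N₂ fed = 2006 × 79/21 = 7545 lbmol/h.
Fuel reacted = 0.906 × 341 → ξ = 308.9 lbmol/h.
Outlet (n = n₀ + ν ξ):
  C₃H₆: 341 − 1(308.9) = 32.05
  O₂: 2006 − 4.5(308.9) = 615.3
  N₂: 7545 (inert)
  CO₂: 0 + 3(308.9) = 926.8
  H₂O: 0 + 3(308.9) = 926.8

927 lbmol/h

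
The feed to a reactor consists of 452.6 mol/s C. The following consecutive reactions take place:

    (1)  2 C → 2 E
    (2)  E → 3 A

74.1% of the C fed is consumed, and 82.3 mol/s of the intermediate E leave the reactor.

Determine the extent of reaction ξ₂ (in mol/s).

Conversion of C: C consumed = 2ξ₁ = 0.741 × 452.6 → ξ₁ = 167.7 mol/s.
E balance: n_E = 0 + 2ξ₁ − 1ξ₂ = 82.3 → ξ₂ = (2·167.7 − 82.3)/1 = 253.1 mol/s.
Outlet amounts (n = n₀ + Σ ν·ξ):
  C: 452.6 − 2(167.7) = 117.2
  E: 0 + 2(167.7) − 1(253.1) = 82.3
  A: 0 + 3(253.1) = 759.2

ξ₂ = 253 mol/s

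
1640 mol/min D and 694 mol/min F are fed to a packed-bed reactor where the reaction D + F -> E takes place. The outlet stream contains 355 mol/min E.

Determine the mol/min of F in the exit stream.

For E: n = n₀ + 1ξ → 355 = 0 + 1ξ, giving ξ = 355 mol/min.
Outlet amounts (n = n₀ + ν ξ):
  D: 1640 − 1(355) = 1285
  F: 694 − 1(355) = 339
  E: 0 + 1(355) = 355

339 mol/min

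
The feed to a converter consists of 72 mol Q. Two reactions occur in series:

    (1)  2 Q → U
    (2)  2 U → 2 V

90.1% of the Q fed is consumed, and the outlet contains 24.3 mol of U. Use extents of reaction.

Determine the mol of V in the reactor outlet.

Conversion of Q: Q consumed = 2ξ₁ = 0.901 × 72 → ξ₁ = 32.44 mol.
U balance: n_U = 0 + 1ξ₁ − 2ξ₂ = 24.3 → ξ₂ = (1·32.44 − 24.3)/2 = 4.068 mol.
Outlet amounts (n = n₀ + Σ ν·ξ):
  Q: 72 − 2(32.44) = 7.128
  U: 0 + 1(32.44) − 2(4.068) = 24.3
  V: 0 + 2(4.068) = 8.136

8.14 mol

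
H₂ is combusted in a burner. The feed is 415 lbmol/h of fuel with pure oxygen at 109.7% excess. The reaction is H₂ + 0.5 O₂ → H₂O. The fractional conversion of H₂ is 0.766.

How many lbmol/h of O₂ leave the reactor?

276 lbmol/h

Stoichiometric O₂ = 0.5 × 415 = 207.5 lbmol/h; O₂ fed = 207.5 × 2.097 = 435.1 lbmol/h.
Fuel reacted = 0.766 × 415 → ξ = 317.9 lbmol/h.
Outlet (n = n₀ + ν ξ):
  H₂: 415 − 1(317.9) = 97.11
  O₂: 435.1 − 0.5(317.9) = 276.2
  H₂O: 0 + 1(317.9) = 317.9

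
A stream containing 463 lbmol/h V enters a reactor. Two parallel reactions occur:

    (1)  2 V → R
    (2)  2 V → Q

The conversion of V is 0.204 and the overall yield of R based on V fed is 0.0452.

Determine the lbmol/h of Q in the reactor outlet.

26.3 lbmol/h

Yield of R: 1ξ₁ / 463 = 0.0452 → ξ₁ = 20.93 lbmol/h.
Conversion of V: 2ξ₁ + 2ξ₂ = 0.204 × 463 = 94.45 → ξ₂ = 26.3 lbmol/h.
Outlet amounts (n = n₀ + Σ ν·ξ):
  V: 463 − 2(20.93) − 2(26.3) = 368.5
  R: 0 + 1(20.93) = 20.93
  Q: 0 + 1(26.3) = 26.3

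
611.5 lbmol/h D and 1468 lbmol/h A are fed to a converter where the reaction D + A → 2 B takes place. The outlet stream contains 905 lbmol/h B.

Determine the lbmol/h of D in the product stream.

For B: n = n₀ + 2ξ → 905 = 0 + 2ξ, giving ξ = 452.5 lbmol/h.
Outlet amounts (n = n₀ + ν ξ):
  D: 611.5 − 1(452.5) = 159
  A: 1468 − 1(452.5) = 1016
  B: 0 + 2(452.5) = 905

159 lbmol/h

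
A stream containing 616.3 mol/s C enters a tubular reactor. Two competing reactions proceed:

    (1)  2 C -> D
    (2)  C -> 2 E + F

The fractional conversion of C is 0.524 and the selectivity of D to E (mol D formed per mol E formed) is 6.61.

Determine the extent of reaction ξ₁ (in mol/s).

Conversion of C: C consumed = 0.524 × 616.3 = 322.9 mol/s = 2ξ₁ + 1ξ₂.
Selectivity: 1ξ₁ / (2ξ₂) = 6.61 → ξ₁ = 13.22 ξ₂.
Substitute: (2·13.22 + 1) ξ₂ = 322.9 → ξ₂ = 11.77 mol/s, ξ₁ = 155.6 mol/s.
Outlet amounts (n = n₀ + Σ ν·ξ):
  C: 616.3 − 2(155.6) − 1(11.77) = 293.4
  D: 0 + 1(155.6) = 155.6
  E: 0 + 2(11.77) = 23.54
  F: 0 + 1(11.77) = 11.77

ξ₁ = 156 mol/s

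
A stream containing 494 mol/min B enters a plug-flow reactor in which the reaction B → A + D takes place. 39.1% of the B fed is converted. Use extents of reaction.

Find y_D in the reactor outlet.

B reacted = 0.391 × 494 = 193.2 mol/min; ν_B = −1, so ξ = 193.2/1 = 193.2 mol/min.
Outlet amounts (n = n₀ + ν ξ):
  B: 494 − 1(193.2) = 300.8
  A: 0 + 1(193.2) = 193.2
  D: 0 + 1(193.2) = 193.2
Total out = 687.2 mol/min; y_D = 193.2 / 687.2 = 0.2811.

0.281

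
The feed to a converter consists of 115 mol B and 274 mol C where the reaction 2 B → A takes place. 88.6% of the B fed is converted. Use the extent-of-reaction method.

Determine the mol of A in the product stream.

50.9 mol

B reacted = 0.886 × 115 = 101.9 mol; ν_B = −2, so ξ = 101.9/2 = 50.95 mol.
Outlet amounts (n = n₀ + ν ξ):
  B: 115 − 2(50.95) = 13.11
  A: 0 + 1(50.95) = 50.95
  C: 274 (inert)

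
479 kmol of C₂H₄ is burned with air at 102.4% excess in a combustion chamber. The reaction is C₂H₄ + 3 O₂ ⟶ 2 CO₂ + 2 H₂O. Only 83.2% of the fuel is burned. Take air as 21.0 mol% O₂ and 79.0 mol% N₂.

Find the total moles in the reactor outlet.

14300 kmol

Stoichiometric O₂ = 3 × 479 = 1437 kmol; O₂ fed = 1437 × 2.024 = 2908 kmol.
N₂ fed = 2908 × 79/21 = 10940 kmol.
Fuel reacted = 0.832 × 479 → ξ = 398.5 kmol.
Outlet (n = n₀ + ν ξ):
  C₂H₄: 479 − 1(398.5) = 80.47
  O₂: 2908 − 3(398.5) = 1713
  N₂: 10940 (inert)
  CO₂: 0 + 2(398.5) = 797.1
  H₂O: 0 + 2(398.5) = 797.1
Total out = 80.47 + 1713 + 10940 + 797.1 + 797.1 = 14330 kmol.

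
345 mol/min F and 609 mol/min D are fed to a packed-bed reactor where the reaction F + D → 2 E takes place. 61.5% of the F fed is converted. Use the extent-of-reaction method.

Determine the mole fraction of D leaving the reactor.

F reacted = 0.615 × 345 = 212.2 mol/min; ν_F = −1, so ξ = 212.2/1 = 212.2 mol/min.
Outlet amounts (n = n₀ + ν ξ):
  F: 345 − 1(212.2) = 132.8
  D: 609 − 1(212.2) = 396.8
  E: 0 + 2(212.2) = 424.3
Total out = 954 mol/min; y_D = 396.8 / 954 = 0.416.

0.416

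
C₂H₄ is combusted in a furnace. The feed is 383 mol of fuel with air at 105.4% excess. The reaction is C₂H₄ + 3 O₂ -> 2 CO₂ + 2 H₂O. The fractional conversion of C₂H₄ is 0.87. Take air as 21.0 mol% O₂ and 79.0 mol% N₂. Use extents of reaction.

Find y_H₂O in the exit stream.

0.0573

Stoichiometric O₂ = 3 × 383 = 1149 mol; O₂ fed = 1149 × 2.054 = 2360 mol.
N₂ fed = 2360 × 79/21 = 8878 mol.
Fuel reacted = 0.87 × 383 → ξ = 333.2 mol.
Outlet (n = n₀ + ν ξ):
  C₂H₄: 383 − 1(333.2) = 49.79
  O₂: 2360 − 3(333.2) = 1360
  N₂: 8878 (inert)
  CO₂: 0 + 2(333.2) = 666.4
  H₂O: 0 + 2(333.2) = 666.4
Total out = 11620 mol; y_H₂O = 666.4 / 11620 = 0.05734.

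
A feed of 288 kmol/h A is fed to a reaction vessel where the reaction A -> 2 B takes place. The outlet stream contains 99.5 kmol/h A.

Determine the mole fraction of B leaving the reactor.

0.791

For A: n = n₀ − 1ξ → 99.5 = 288 − 1ξ, giving ξ = 188.5 kmol/h.
Outlet amounts (n = n₀ + ν ξ):
  A: 288 − 1(188.5) = 99.5
  B: 0 + 2(188.5) = 377
Total out = 476.5 kmol/h; y_B = 377 / 476.5 = 0.7912.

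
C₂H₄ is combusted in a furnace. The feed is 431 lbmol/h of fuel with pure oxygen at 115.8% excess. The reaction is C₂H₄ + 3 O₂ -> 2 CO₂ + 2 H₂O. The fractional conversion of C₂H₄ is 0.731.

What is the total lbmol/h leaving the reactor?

3220 lbmol/h

Stoichiometric O₂ = 3 × 431 = 1293 lbmol/h; O₂ fed = 1293 × 2.158 = 2790 lbmol/h.
Fuel reacted = 0.731 × 431 → ξ = 315.1 lbmol/h.
Outlet (n = n₀ + ν ξ):
  C₂H₄: 431 − 1(315.1) = 115.9
  O₂: 2790 − 3(315.1) = 1845
  CO₂: 0 + 2(315.1) = 630.1
  H₂O: 0 + 2(315.1) = 630.1
Total out = 115.9 + 1845 + 630.1 + 630.1 = 3221 lbmol/h.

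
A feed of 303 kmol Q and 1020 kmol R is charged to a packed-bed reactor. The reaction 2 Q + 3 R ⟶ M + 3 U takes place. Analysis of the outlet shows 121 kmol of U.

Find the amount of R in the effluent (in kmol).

899 kmol

For U: n = n₀ + 3ξ → 121 = 0 + 3ξ, giving ξ = 40.33 kmol.
Outlet amounts (n = n₀ + ν ξ):
  Q: 303 − 2(40.33) = 222.3
  R: 1020 − 3(40.33) = 899
  M: 0 + 1(40.33) = 40.33
  U: 0 + 3(40.33) = 121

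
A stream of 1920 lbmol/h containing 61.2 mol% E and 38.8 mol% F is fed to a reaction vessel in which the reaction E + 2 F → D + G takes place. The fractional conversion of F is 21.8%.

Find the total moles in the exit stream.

F reacted = 0.218 × 745 = 162.4 lbmol/h; ν_F = −2, so ξ = 162.4/2 = 81.2 lbmol/h.
Outlet amounts (n = n₀ + ν ξ):
  E: 1175 − 1(81.2) = 1094
  F: 745 − 2(81.2) = 582.6
  D: 0 + 1(81.2) = 81.2
  G: 0 + 1(81.2) = 81.2
Total out = 1094 + 582.6 + 81.2 + 81.2 = 1839 lbmol/h.

1840 lbmol/h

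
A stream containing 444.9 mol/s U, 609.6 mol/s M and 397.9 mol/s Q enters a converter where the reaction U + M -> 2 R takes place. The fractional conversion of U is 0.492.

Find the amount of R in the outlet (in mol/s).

U reacted = 0.492 × 444.9 = 218.9 mol/s; ν_U = −1, so ξ = 218.9/1 = 218.9 mol/s.
Outlet amounts (n = n₀ + ν ξ):
  U: 444.9 − 1(218.9) = 226
  M: 609.6 − 1(218.9) = 390.7
  R: 0 + 2(218.9) = 437.8
  Q: 397.9 (inert)

438 mol/s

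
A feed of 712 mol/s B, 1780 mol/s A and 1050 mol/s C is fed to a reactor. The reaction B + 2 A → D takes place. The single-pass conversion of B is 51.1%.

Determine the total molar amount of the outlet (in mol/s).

2810 mol/s

B reacted = 0.511 × 712 = 363.8 mol/s; ν_B = −1, so ξ = 363.8/1 = 363.8 mol/s.
Outlet amounts (n = n₀ + ν ξ):
  B: 712 − 1(363.8) = 348.2
  A: 1780 − 2(363.8) = 1052
  D: 0 + 1(363.8) = 363.8
  C: 1050 (inert)
Total out = 348.2 + 1052 + 363.8 + 1050 = 2814 mol/s.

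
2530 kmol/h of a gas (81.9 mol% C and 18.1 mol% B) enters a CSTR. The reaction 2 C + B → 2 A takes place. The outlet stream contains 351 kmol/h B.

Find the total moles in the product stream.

2420 kmol/h

For B: n = n₀ − 1ξ → 351 = 457.9 − 1ξ, giving ξ = 106.9 kmol/h.
Outlet amounts (n = n₀ + ν ξ):
  C: 2072 − 2(106.9) = 1858
  B: 457.9 − 1(106.9) = 351
  A: 0 + 2(106.9) = 213.9
Total out = 1858 + 351 + 213.9 = 2423 kmol/h.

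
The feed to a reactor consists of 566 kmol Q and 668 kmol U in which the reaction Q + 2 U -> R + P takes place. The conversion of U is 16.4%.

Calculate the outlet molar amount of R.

U reacted = 0.164 × 668 = 109.6 kmol; ν_U = −2, so ξ = 109.6/2 = 54.78 kmol.
Outlet amounts (n = n₀ + ν ξ):
  Q: 566 − 1(54.78) = 511.2
  U: 668 − 2(54.78) = 558.4
  R: 0 + 1(54.78) = 54.78
  P: 0 + 1(54.78) = 54.78

54.8 kmol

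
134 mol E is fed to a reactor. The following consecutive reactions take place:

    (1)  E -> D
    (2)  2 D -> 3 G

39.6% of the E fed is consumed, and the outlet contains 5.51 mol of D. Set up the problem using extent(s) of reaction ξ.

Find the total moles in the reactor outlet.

158 mol

Conversion of E: E consumed = 1ξ₁ = 0.396 × 134 → ξ₁ = 53.06 mol.
D balance: n_D = 0 + 1ξ₁ − 2ξ₂ = 5.51 → ξ₂ = (1·53.06 − 5.51)/2 = 23.78 mol.
Outlet amounts (n = n₀ + Σ ν·ξ):
  E: 134 − 1(53.06) = 80.94
  D: 0 + 1(53.06) − 2(23.78) = 5.51
  G: 0 + 3(23.78) = 71.33
Total out = 80.94 + 5.51 + 71.33 = 157.8 mol.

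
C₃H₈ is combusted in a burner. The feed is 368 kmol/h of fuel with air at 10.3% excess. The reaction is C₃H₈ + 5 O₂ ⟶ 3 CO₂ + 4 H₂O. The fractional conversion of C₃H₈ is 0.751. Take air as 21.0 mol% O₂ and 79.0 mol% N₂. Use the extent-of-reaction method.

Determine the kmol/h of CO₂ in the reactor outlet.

Stoichiometric O₂ = 5 × 368 = 1840 kmol/h; O₂ fed = 1840 × 1.103 = 2030 kmol/h.
N₂ fed = 2030 × 79/21 = 7635 kmol/h.
Fuel reacted = 0.751 × 368 → ξ = 276.4 kmol/h.
Outlet (n = n₀ + ν ξ):
  C₃H₈: 368 − 1(276.4) = 91.63
  O₂: 2030 − 5(276.4) = 647.7
  N₂: 7635 (inert)
  CO₂: 0 + 3(276.4) = 829.1
  H₂O: 0 + 4(276.4) = 1105

829 kmol/h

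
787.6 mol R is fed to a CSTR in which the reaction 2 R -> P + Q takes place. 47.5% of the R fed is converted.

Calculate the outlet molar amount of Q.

R reacted = 0.475 × 787.6 = 374.1 mol; ν_R = −2, so ξ = 374.1/2 = 187.1 mol.
Outlet amounts (n = n₀ + ν ξ):
  R: 787.6 − 2(187.1) = 413.5
  P: 0 + 1(187.1) = 187.1
  Q: 0 + 1(187.1) = 187.1

187 mol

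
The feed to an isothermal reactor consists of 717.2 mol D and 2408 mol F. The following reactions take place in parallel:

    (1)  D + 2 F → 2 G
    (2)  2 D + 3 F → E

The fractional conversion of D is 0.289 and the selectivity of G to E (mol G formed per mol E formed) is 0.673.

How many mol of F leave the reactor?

2080 mol

Conversion of D: D consumed = 0.289 × 717.2 = 207.3 mol = 1ξ₁ + 2ξ₂.
Selectivity: 2ξ₁ / (1ξ₂) = 0.673 → ξ₁ = 0.3365 ξ₂.
Substitute: (1·0.3365 + 2) ξ₂ = 207.3 → ξ₂ = 88.71 mol, ξ₁ = 29.85 mol.
Outlet amounts (n = n₀ + Σ ν·ξ):
  D: 717.2 − 1(29.85) − 2(88.71) = 509.9
  F: 2408 − 2(29.85) − 3(88.71) = 2082
  G: 0 + 2(29.85) = 59.7
  E: 0 + 1(88.71) = 88.71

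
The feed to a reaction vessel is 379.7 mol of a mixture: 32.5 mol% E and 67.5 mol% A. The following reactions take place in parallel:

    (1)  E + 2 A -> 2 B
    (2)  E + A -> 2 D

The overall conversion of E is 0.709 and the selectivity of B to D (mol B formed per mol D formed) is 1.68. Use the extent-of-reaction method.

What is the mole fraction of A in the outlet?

0.351

Conversion of E: E consumed = 0.709 × 123.4 = 87.49 mol = 1ξ₁ + 1ξ₂.
Selectivity: 2ξ₁ / (2ξ₂) = 1.68 → ξ₁ = 1.68 ξ₂.
Substitute: (1·1.68 + 1) ξ₂ = 87.49 → ξ₂ = 32.65 mol, ξ₁ = 54.85 mol.
Outlet amounts (n = n₀ + Σ ν·ξ):
  E: 123.4 − 1(54.85) − 1(32.65) = 35.91
  A: 256.3 − 2(54.85) − 1(32.65) = 114
  B: 0 + 2(54.85) = 109.7
  D: 0 + 2(32.65) = 65.29
Total out = 324.9 mol; y_A = 114 / 324.9 = 0.3508.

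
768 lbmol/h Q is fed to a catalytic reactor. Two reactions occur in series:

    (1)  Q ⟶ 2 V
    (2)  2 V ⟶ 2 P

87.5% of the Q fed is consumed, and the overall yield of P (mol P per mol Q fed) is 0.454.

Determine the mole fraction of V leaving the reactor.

Conversion of Q: Q consumed = 1ξ₁ = 0.875 × 768 → ξ₁ = 672 lbmol/h.
Yield of P: 2ξ₂ / 768 = 0.454 → ξ₂ = 174.3 lbmol/h.
Outlet amounts (n = n₀ + Σ ν·ξ):
  Q: 768 − 1(672) = 96
  V: 0 + 2(672) − 2(174.3) = 995.3
  P: 0 + 2(174.3) = 348.7
Total out = 1440 lbmol/h; y_V = 995.3 / 1440 = 0.6912.

0.691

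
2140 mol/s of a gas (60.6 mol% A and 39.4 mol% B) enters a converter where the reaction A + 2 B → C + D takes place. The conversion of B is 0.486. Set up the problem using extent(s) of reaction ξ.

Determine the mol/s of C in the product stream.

B reacted = 0.486 × 843.2 = 409.8 mol/s; ν_B = −2, so ξ = 409.8/2 = 204.9 mol/s.
Outlet amounts (n = n₀ + ν ξ):
  A: 1297 − 1(204.9) = 1092
  B: 843.2 − 2(204.9) = 433.4
  C: 0 + 1(204.9) = 204.9
  D: 0 + 1(204.9) = 204.9

205 mol/s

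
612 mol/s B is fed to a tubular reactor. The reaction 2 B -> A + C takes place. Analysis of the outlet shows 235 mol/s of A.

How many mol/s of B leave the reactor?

142 mol/s

For A: n = n₀ + 1ξ → 235 = 0 + 1ξ, giving ξ = 235 mol/s.
Outlet amounts (n = n₀ + ν ξ):
  B: 612 − 2(235) = 142
  A: 0 + 1(235) = 235
  C: 0 + 1(235) = 235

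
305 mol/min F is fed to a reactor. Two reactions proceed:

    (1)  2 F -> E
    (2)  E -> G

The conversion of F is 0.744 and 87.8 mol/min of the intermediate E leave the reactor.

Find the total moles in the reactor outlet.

192 mol/min

Conversion of F: F consumed = 2ξ₁ = 0.744 × 305 → ξ₁ = 113.5 mol/min.
E balance: n_E = 0 + 1ξ₁ − 1ξ₂ = 87.8 → ξ₂ = (1·113.5 − 87.8)/1 = 25.66 mol/min.
Outlet amounts (n = n₀ + Σ ν·ξ):
  F: 305 − 2(113.5) = 78.08
  E: 0 + 1(113.5) − 1(25.66) = 87.8
  G: 0 + 1(25.66) = 25.66
Total out = 78.08 + 87.8 + 25.66 = 191.5 mol/min.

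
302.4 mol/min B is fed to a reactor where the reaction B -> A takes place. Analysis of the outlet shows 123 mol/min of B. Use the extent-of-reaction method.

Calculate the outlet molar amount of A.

179 mol/min

For B: n = n₀ − 1ξ → 123 = 302.4 − 1ξ, giving ξ = 179.4 mol/min.
Outlet amounts (n = n₀ + ν ξ):
  B: 302.4 − 1(179.4) = 123
  A: 0 + 1(179.4) = 179.4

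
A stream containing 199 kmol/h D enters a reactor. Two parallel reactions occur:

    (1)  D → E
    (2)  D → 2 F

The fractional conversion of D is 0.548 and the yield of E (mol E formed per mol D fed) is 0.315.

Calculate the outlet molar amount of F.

92.7 kmol/h

Yield of E: 1ξ₁ / 199 = 0.315 → ξ₁ = 62.69 kmol/h.
Conversion of D: 1ξ₁ + 1ξ₂ = 0.548 × 199 = 109.1 → ξ₂ = 46.37 kmol/h.
Outlet amounts (n = n₀ + Σ ν·ξ):
  D: 199 − 1(62.69) − 1(46.37) = 89.95
  E: 0 + 1(62.69) = 62.69
  F: 0 + 2(46.37) = 92.73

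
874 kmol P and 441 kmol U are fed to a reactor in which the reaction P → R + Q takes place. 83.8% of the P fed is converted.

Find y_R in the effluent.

P reacted = 0.838 × 874 = 732.4 kmol; ν_P = −1, so ξ = 732.4/1 = 732.4 kmol.
Outlet amounts (n = n₀ + ν ξ):
  P: 874 − 1(732.4) = 141.6
  R: 0 + 1(732.4) = 732.4
  Q: 0 + 1(732.4) = 732.4
  U: 441 (inert)
Total out = 2047 kmol; y_R = 732.4 / 2047 = 0.3577.

0.358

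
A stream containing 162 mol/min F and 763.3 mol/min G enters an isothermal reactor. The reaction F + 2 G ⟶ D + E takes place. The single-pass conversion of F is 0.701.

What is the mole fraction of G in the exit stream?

0.661

F reacted = 0.701 × 162 = 113.6 mol/min; ν_F = −1, so ξ = 113.6/1 = 113.6 mol/min.
Outlet amounts (n = n₀ + ν ξ):
  F: 162 − 1(113.6) = 48.44
  G: 763.3 − 2(113.6) = 536.2
  D: 0 + 1(113.6) = 113.6
  E: 0 + 1(113.6) = 113.6
Total out = 811.7 mol/min; y_G = 536.2 / 811.7 = 0.6605.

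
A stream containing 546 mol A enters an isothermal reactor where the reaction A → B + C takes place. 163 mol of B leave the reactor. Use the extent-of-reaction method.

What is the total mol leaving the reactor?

709 mol

For B: n = n₀ + 1ξ → 163 = 0 + 1ξ, giving ξ = 163 mol.
Outlet amounts (n = n₀ + ν ξ):
  A: 546 − 1(163) = 383
  B: 0 + 1(163) = 163
  C: 0 + 1(163) = 163
Total out = 383 + 163 + 163 = 709 mol.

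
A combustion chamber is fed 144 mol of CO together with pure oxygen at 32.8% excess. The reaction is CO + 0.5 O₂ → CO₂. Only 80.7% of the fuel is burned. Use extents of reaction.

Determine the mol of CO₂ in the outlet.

116 mol

Stoichiometric O₂ = 0.5 × 144 = 72 mol; O₂ fed = 72 × 1.328 = 95.62 mol.
Fuel reacted = 0.807 × 144 → ξ = 116.2 mol.
Outlet (n = n₀ + ν ξ):
  CO: 144 − 1(116.2) = 27.79
  O₂: 95.62 − 0.5(116.2) = 37.51
  CO₂: 0 + 1(116.2) = 116.2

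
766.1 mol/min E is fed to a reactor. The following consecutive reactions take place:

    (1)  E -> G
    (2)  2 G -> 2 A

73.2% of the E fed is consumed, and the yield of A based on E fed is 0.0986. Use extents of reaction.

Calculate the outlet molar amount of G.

Conversion of E: E consumed = 1ξ₁ = 0.732 × 766.1 → ξ₁ = 560.8 mol/min.
Yield of A: 2ξ₂ / 766.1 = 0.0986 → ξ₂ = 37.77 mol/min.
Outlet amounts (n = n₀ + Σ ν·ξ):
  E: 766.1 − 1(560.8) = 205.3
  G: 0 + 1(560.8) − 2(37.77) = 485.2
  A: 0 + 2(37.77) = 75.54

485 mol/min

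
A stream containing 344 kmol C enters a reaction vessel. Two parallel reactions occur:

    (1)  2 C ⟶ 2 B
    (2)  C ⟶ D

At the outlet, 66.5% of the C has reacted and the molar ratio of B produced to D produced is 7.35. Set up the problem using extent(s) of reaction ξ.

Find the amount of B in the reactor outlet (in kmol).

Conversion of C: C consumed = 0.665 × 344 = 228.8 kmol = 2ξ₁ + 1ξ₂.
Selectivity: 2ξ₁ / (1ξ₂) = 7.35 → ξ₁ = 3.675 ξ₂.
Substitute: (2·3.675 + 1) ξ₂ = 228.8 → ξ₂ = 27.4 kmol, ξ₁ = 100.7 kmol.
Outlet amounts (n = n₀ + Σ ν·ξ):
  C: 344 − 2(100.7) − 1(27.4) = 115.2
  B: 0 + 2(100.7) = 201.4
  D: 0 + 1(27.4) = 27.4

201 kmol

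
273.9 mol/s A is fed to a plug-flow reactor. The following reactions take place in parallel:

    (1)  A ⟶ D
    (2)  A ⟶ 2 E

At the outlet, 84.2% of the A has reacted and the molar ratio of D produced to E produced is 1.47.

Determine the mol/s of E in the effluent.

Conversion of A: A consumed = 0.842 × 273.9 = 230.6 mol/s = 1ξ₁ + 1ξ₂.
Selectivity: 1ξ₁ / (2ξ₂) = 1.47 → ξ₁ = 2.94 ξ₂.
Substitute: (1·2.94 + 1) ξ₂ = 230.6 → ξ₂ = 58.53 mol/s, ξ₁ = 172.1 mol/s.
Outlet amounts (n = n₀ + Σ ν·ξ):
  A: 273.9 − 1(172.1) − 1(58.53) = 43.28
  D: 0 + 1(172.1) = 172.1
  E: 0 + 2(58.53) = 117.1

117 mol/s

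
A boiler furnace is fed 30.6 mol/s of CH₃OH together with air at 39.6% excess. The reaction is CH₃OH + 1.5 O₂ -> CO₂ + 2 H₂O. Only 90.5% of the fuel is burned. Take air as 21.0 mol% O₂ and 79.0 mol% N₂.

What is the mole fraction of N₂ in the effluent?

Stoichiometric O₂ = 1.5 × 30.6 = 45.9 mol/s; O₂ fed = 45.9 × 1.396 = 64.08 mol/s.
N₂ fed = 64.08 × 79/21 = 241 mol/s.
Fuel reacted = 0.905 × 30.6 → ξ = 27.69 mol/s.
Outlet (n = n₀ + ν ξ):
  CH₃OH: 30.6 − 1(27.69) = 2.907
  O₂: 64.08 − 1.5(27.69) = 22.54
  N₂: 241 (inert)
  CO₂: 0 + 1(27.69) = 27.69
  H₂O: 0 + 2(27.69) = 55.39
Total out = 349.6 mol/s; y_N₂ = 241 / 349.6 = 0.6896.

0.69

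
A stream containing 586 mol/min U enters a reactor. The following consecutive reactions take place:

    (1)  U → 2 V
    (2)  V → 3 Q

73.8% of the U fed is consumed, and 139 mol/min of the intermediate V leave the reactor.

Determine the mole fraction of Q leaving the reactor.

0.882

Conversion of U: U consumed = 1ξ₁ = 0.738 × 586 → ξ₁ = 432.5 mol/min.
V balance: n_V = 0 + 2ξ₁ − 1ξ₂ = 139 → ξ₂ = (2·432.5 − 139)/1 = 725.9 mol/min.
Outlet amounts (n = n₀ + Σ ν·ξ):
  U: 586 − 1(432.5) = 153.5
  V: 0 + 2(432.5) − 1(725.9) = 139
  Q: 0 + 3(725.9) = 2178
Total out = 2470 mol/min; y_Q = 2178 / 2470 = 0.8816.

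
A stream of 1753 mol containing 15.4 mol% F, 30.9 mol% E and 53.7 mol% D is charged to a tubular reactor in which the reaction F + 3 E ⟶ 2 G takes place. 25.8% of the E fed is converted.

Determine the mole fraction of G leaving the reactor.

0.0561

E reacted = 0.258 × 541.7 = 139.8 mol; ν_E = −3, so ξ = 139.8/3 = 46.58 mol.
Outlet amounts (n = n₀ + ν ξ):
  F: 270 − 1(46.58) = 223.4
  E: 541.7 − 3(46.58) = 401.9
  G: 0 + 2(46.58) = 93.17
  D: 941.4 (inert)
Total out = 1660 mol; y_G = 93.17 / 1660 = 0.05613.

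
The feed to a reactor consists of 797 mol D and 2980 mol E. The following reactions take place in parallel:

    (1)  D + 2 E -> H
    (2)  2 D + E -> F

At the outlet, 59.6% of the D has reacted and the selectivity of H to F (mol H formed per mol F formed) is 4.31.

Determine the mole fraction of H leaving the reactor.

0.109

Conversion of D: D consumed = 0.596 × 797 = 475 mol = 1ξ₁ + 2ξ₂.
Selectivity: 1ξ₁ / (1ξ₂) = 4.31 → ξ₁ = 4.31 ξ₂.
Substitute: (1·4.31 + 2) ξ₂ = 475 → ξ₂ = 75.28 mol, ξ₁ = 324.5 mol.
Outlet amounts (n = n₀ + Σ ν·ξ):
  D: 797 − 1(324.5) − 2(75.28) = 322
  E: 2980 − 2(324.5) − 1(75.28) = 2256
  H: 0 + 1(324.5) = 324.5
  F: 0 + 1(75.28) = 75.28
Total out = 2978 mol; y_H = 324.5 / 2978 = 0.109.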